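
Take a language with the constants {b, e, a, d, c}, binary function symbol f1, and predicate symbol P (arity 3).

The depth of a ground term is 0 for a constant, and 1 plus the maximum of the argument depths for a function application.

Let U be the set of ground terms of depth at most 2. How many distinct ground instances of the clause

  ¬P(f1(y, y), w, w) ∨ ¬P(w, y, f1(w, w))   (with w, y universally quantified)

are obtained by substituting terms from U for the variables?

819025

Ground terms of depth ≤ 2:
  Let N_k = |{terms of depth ≤ k}|. Then N_0 = 5 and N_k = 5 + N_{k-1}^2 for k ≥ 1 (one summand per function symbol, arity giving the exponent).
  N_0 = 5
  N_1 = 5 + 5^2 = 30
  N_2 = 5 + 30^2 = 905
So there are 905 ground terms available for substitution.
The clause has 2 distinct variables (w, y), each appearing in the body. In the free term algebra distinct substitutions yield syntactically distinct ground instances.
Number of ground instances = 905^2 = 819025.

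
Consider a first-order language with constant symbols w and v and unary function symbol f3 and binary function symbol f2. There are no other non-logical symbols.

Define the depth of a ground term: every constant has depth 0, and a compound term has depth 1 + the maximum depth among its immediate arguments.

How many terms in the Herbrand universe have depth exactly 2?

Let N_k = |{terms of depth ≤ k}|. Then N_0 = 2 and N_k = 2 + N_{k-1} + N_{k-1}^2 for k ≥ 1 (one summand per function symbol, arity giving the exponent).
N_0 = 2
N_1 = 2 + 2 + 2^2 = 8
N_2 = 2 + 8 + 8^2 = 74
Terms of depth exactly 2: N_2 − N_1 = 74 − 8 = 66.

66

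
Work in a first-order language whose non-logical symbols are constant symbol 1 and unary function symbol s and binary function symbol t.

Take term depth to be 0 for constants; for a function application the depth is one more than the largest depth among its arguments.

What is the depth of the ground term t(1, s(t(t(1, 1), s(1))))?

depth(t(1, 1)) = 1 + max(0, 0) = 1
depth(s(1)) = 1 + depth(1) = 1 + 0 = 1
depth(t(t(1, 1), s(1))) = 1 + max(1, 1) = 2
depth(s(t(t(1, 1), s(1)))) = 1 + depth(t(t(1, 1), s(1))) = 1 + 2 = 3
depth(t(1, s(t(t(1, 1), s(1))))) = 1 + max(0, 3) = 4

4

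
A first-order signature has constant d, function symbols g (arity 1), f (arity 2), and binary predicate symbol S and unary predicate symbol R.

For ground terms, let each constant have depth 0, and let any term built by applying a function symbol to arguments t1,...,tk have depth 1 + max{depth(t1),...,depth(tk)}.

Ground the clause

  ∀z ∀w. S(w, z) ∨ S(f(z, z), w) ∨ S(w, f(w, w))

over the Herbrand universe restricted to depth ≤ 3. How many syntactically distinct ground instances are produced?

33489

Ground terms of depth ≤ 3:
  Let N_k count ground terms of depth at most k. Each non-constant term of depth ≤ k is some function symbol applied to depth-≤(k−1) arguments, giving N_k = 1 + N_{k-1} + N_{k-1}^2.
  N_0 = 1
  N_1 = 1 + 1 + 1^2 = 3
  N_2 = 1 + 3 + 3^2 = 13
  N_3 = 1 + 13 + 13^2 = 183
So there are 183 ground terms available for substitution.
Each of z, w ranges independently over the available ground terms, and distinct assignments produce distinct instances.
Number of ground instances = 183^2 = 33489.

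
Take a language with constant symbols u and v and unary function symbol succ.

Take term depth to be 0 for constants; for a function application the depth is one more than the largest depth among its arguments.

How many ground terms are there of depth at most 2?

If N_k denotes the number of depth-≤k ground terms, the 2 constants give N_0 = 2, and each function symbol of arity r contributes N_{k-1}^r new terms at level k: N_k = 2 + N_{k-1}.
N_0 = 2
N_1 = 2 + 2 = 4
N_2 = 2 + 4 = 6
Explicitly: u, v, succ(u), succ(v), succ(succ(u)), succ(succ(v)).

6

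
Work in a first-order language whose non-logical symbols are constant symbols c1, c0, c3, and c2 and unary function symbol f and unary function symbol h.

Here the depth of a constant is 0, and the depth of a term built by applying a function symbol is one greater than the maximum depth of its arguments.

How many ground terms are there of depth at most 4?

Count level by level. With function symbols f/1, h/1, the terms of depth ≤ k are the 4 constants together with each function applied to depth-≤(k−1) tuples, so N_k = 4 + N_{k-1} + N_{k-1}.
N_0 = 4
N_1 = 4 + 4 + 4 = 12
N_2 = 4 + 12 + 12 = 28
N_3 = 4 + 28 + 28 = 60
N_4 = 4 + 60 + 60 = 124

124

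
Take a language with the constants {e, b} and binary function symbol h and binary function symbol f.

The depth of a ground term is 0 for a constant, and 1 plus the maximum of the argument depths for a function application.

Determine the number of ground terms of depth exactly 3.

Let N_k = |{terms of depth ≤ k}|. Then N_0 = 2 and N_k = 2 + N_{k-1}^2 + N_{k-1}^2 for k ≥ 1 (one summand per function symbol, arity giving the exponent).
N_0 = 2
N_1 = 2 + 2^2 + 2^2 = 10
N_2 = 2 + 10^2 + 10^2 = 202
N_3 = 2 + 202^2 + 202^2 = 81610
Terms of depth exactly 3: N_3 − N_2 = 81610 − 202 = 81408.

81408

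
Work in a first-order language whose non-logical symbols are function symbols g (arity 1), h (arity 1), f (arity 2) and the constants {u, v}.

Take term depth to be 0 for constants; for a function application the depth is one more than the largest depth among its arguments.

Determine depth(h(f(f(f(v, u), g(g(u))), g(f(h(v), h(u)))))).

depth(f(v, u)) = 1 + max(0, 0) = 1
depth(g(u)) = 1 + depth(u) = 1 + 0 = 1
depth(g(g(u))) = 1 + depth(g(u)) = 1 + 1 = 2
depth(f(f(v, u), g(g(u)))) = 1 + max(1, 2) = 3
depth(h(v)) = 1 + depth(v) = 1 + 0 = 1
depth(h(u)) = 1 + depth(u) = 1 + 0 = 1
depth(f(h(v), h(u))) = 1 + max(1, 1) = 2
depth(g(f(h(v), h(u)))) = 1 + depth(f(h(v), h(u))) = 1 + 2 = 3
depth(f(f(f(v, u), g(g(u))), g(f(h(v), h(u))))) = 1 + max(3, 3) = 4
depth(h(f(f(f(v, u), g(g(u))), g(f(h(v), h(u)))))) = 1 + depth(f(f(f(v, u), g(g(u))), g(f(h(v), h(u))))) = 1 + 4 = 5

5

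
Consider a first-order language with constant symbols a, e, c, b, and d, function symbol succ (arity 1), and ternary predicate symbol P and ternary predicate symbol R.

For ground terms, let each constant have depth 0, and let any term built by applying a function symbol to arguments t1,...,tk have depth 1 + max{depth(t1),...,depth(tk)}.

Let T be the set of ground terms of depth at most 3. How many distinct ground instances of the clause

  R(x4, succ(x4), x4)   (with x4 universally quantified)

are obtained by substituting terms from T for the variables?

20

Ground terms of depth ≤ 3:
  Count level by level. With function symbols succ/1, the terms of depth ≤ k are the 5 constants together with each function applied to depth-≤(k−1) tuples, so N_k = 5 + N_{k-1}.
  N_0 = 5
  N_1 = 5 + 5 = 10
  N_2 = 5 + 10 = 15
  N_3 = 5 + 15 = 20
So there are 20 ground terms available for substitution.
The variable x4 ranges independently over the available ground terms, and distinct assignments produce distinct instances.
Number of ground instances = 20.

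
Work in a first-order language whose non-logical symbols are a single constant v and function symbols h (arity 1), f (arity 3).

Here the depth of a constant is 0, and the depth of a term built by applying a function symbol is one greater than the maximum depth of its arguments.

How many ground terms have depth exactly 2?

28

If N_k denotes the number of depth-≤k ground terms, the 1 constant gives N_0 = 1, and each function symbol of arity r contributes N_{k-1}^r new terms at level k: N_k = 1 + N_{k-1} + N_{k-1}^3.
N_0 = 1
N_1 = 1 + 1 + 1^3 = 3
N_2 = 1 + 3 + 3^3 = 31
Terms of depth exactly 2: N_2 − N_1 = 31 − 3 = 28.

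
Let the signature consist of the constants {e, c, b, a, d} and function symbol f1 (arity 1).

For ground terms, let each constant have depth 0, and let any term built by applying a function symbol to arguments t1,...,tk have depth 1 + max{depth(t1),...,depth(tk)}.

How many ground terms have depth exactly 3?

5

Let N_k = |{terms of depth ≤ k}|. Then N_0 = 5 and N_k = 5 + N_{k-1} for k ≥ 1 (one summand per function symbol, arity giving the exponent).
N_0 = 5
N_1 = 5 + 5 = 10
N_2 = 5 + 10 = 15
N_3 = 5 + 15 = 20
Terms of depth exactly 3: N_3 − N_2 = 20 − 15 = 5.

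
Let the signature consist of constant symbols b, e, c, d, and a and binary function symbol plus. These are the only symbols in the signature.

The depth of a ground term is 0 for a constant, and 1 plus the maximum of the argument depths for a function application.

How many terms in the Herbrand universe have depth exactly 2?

Let N_k count ground terms of depth at most k. Each non-constant term of depth ≤ k is some function symbol applied to depth-≤(k−1) arguments, giving N_k = 5 + N_{k-1}^2.
N_0 = 5
N_1 = 5 + 5^2 = 30
N_2 = 5 + 30^2 = 905
Terms of depth exactly 2: N_2 − N_1 = 905 − 30 = 875.

875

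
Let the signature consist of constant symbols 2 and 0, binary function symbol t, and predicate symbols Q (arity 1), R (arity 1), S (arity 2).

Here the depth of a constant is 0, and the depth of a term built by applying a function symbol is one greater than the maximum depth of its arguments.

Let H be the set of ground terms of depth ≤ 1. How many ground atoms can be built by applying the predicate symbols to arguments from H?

48

First count ground terms of depth ≤ 1.
Count level by level. With function symbols t/2, the terms of depth ≤ k are the 2 constants together with each function applied to depth-≤(k−1) tuples, so N_k = 2 + N_{k-1}^2.
N_0 = 2
N_1 = 2 + 2^2 = 6
So |H| = 6.
Each predicate of arity r yields |H|^r ground atoms (one per choice of an r-tuple from H):
  Q: 6;  R: 6;  S: 6^2 = 36
Total ground atoms: 6 + 6 + 36 = 48.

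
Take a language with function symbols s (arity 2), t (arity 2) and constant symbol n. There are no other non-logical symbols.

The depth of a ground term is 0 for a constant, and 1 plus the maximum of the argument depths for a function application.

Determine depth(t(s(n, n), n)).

2

depth(s(n, n)) = 1 + max(0, 0) = 1
depth(t(s(n, n), n)) = 1 + max(1, 0) = 2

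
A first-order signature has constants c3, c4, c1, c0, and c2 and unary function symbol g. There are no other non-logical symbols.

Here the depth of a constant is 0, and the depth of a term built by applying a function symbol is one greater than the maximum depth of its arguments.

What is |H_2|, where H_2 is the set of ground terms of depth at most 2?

Let N_k count ground terms of depth at most k. Each non-constant term of depth ≤ k is some function symbol applied to depth-≤(k−1) arguments, giving N_k = 5 + N_{k-1}.
N_0 = 5
N_1 = 5 + 5 = 10
N_2 = 5 + 10 = 15

15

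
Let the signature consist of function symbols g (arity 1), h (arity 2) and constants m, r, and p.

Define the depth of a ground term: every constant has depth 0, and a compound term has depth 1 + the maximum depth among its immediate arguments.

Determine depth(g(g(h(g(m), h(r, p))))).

depth(g(m)) = 1 + depth(m) = 1 + 0 = 1
depth(h(r, p)) = 1 + max(0, 0) = 1
depth(h(g(m), h(r, p))) = 1 + max(1, 1) = 2
depth(g(h(g(m), h(r, p)))) = 1 + depth(h(g(m), h(r, p))) = 1 + 2 = 3
depth(g(g(h(g(m), h(r, p))))) = 1 + depth(g(h(g(m), h(r, p)))) = 1 + 3 = 4

4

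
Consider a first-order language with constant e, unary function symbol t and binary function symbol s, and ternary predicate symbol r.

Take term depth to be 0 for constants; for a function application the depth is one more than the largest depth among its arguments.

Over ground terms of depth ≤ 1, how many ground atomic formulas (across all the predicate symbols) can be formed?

27

First count ground terms of depth ≤ 1.
Let N_k = |{terms of depth ≤ k}|. Then N_0 = 1 and N_k = 1 + N_{k-1} + N_{k-1}^2 for k ≥ 1 (one summand per function symbol, arity giving the exponent).
N_0 = 1
N_1 = 1 + 1 + 1^2 = 3
Explicitly: e, t(e), s(e, e).
So |H| = 3.
For each predicate symbol, the number of ground atoms is |H| raised to its arity; summing:
  r: 3^3 = 27
Total ground atoms: 27.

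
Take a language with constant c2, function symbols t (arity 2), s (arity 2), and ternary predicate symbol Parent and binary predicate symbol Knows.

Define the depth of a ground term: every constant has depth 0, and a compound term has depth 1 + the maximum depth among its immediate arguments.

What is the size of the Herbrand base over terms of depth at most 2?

7220

First count ground terms of depth ≤ 2.
Write N_k for the number of ground terms of depth ≤ k. A term of depth ≤ k is either a constant or a function symbol applied to arguments of depth ≤ k−1, so N_k = 1 + N_{k-1}^2 + N_{k-1}^2.
N_0 = 1
N_1 = 1 + 1^2 + 1^2 = 3
N_2 = 1 + 3^2 + 3^2 = 19
So |H| = 19.
For each predicate symbol, the number of ground atoms is |H| raised to its arity; summing:
  Parent: 19^3 = 6859;  Knows: 19^2 = 361
Total ground atoms: 6859 + 361 = 7220.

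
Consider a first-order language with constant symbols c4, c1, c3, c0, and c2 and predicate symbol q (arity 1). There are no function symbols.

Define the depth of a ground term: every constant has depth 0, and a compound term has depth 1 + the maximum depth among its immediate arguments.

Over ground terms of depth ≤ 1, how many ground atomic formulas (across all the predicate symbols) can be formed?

First count ground terms of depth ≤ 1.
With no function symbols every ground term is a constant, so there are exactly 5 ground terms at every depth bound.
N_0 = 5
N_1 = 5
So |H| = 5.
Ground atoms are formed by filling each argument slot of a predicate with a term from H, so an r-ary predicate gives |H|^r atoms:
  q: 5
Total ground atoms: 5.

5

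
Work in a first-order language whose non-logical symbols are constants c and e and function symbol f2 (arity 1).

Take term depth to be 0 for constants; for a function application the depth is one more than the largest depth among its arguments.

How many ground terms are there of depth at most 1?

4

Write N_k for the number of ground terms of depth ≤ k. A term of depth ≤ k is either a constant or a function symbol applied to arguments of depth ≤ k−1, so N_k = 2 + N_{k-1}.
N_0 = 2
N_1 = 2 + 2 = 4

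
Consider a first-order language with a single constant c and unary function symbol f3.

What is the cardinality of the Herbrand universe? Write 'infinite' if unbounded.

infinite

The signature has at least one function symbol (f3, arity 1) and at least one constant (c).
Iterating f3 gives infinitely many distinct ground terms: c, f3(c), f3(f3(c)), ...
So the Herbrand universe is infinite.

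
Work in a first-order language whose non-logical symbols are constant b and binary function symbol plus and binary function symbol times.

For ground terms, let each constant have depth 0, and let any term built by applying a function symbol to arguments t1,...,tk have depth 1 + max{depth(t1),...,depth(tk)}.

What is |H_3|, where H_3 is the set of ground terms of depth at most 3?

Write N_k for the number of ground terms of depth ≤ k. A term of depth ≤ k is either a constant or a function symbol applied to arguments of depth ≤ k−1, so N_k = 1 + N_{k-1}^2 + N_{k-1}^2.
N_0 = 1
N_1 = 1 + 1^2 + 1^2 = 3
N_2 = 1 + 3^2 + 3^2 = 19
N_3 = 1 + 19^2 + 19^2 = 723

723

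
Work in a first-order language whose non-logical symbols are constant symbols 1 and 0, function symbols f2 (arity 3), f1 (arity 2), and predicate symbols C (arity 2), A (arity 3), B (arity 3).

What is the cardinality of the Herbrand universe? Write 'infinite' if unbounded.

The signature has at least one function symbol (f2, arity 3) and at least one constant (1).
Iterating f2 gives infinitely many distinct ground terms: 1, f2(1, 1, 1), f2(f2(1, 1, 1), f2(1, 1, 1), f2(1, 1, 1)), ...
So the Herbrand universe is infinite.

infinite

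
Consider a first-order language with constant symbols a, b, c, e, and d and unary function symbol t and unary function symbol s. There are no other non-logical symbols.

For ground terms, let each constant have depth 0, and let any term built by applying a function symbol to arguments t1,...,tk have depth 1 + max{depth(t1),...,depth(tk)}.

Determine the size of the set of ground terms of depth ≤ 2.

35

If N_k denotes the number of depth-≤k ground terms, the 5 constants give N_0 = 5, and each function symbol of arity r contributes N_{k-1}^r new terms at level k: N_k = 5 + N_{k-1} + N_{k-1}.
N_0 = 5
N_1 = 5 + 5 + 5 = 15
N_2 = 5 + 15 + 15 = 35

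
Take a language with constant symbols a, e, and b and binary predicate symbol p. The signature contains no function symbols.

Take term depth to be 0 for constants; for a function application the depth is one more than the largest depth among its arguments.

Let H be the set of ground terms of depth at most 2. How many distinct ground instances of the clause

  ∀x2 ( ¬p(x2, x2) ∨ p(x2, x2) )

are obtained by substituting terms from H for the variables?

Ground terms of depth ≤ 2:
  With no function symbols every ground term is a constant, so there are exactly 3 ground terms at every depth bound.
  N_0 = 3
  N_1 = 3
  N_2 = 3
So there are 3 ground terms available for substitution.
The variable x2 ranges independently over the available ground terms, and distinct assignments produce distinct instances.
Number of ground instances = 3.

3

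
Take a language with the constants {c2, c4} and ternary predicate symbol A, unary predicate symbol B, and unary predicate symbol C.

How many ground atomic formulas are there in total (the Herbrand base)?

12

With no function symbols, the Herbrand universe is just the 2 constants.
Ground atoms per predicate: A: 2^3 = 8, B: 2, C: 2.
Herbrand base size = 8 + 2 + 2 = 12.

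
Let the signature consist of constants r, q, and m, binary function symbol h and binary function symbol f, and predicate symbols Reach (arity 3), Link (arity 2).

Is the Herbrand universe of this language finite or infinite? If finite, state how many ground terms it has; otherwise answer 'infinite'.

infinite

The signature has at least one function symbol (h, arity 2) and at least one constant (r).
Iterating h gives infinitely many distinct ground terms: r, h(r, r), h(h(r, r), h(r, r)), ...
So the Herbrand universe is infinite.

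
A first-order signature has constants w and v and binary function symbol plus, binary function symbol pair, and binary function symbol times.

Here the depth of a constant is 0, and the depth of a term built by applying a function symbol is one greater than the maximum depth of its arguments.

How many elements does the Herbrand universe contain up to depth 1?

14

Let N_k = |{terms of depth ≤ k}|. Then N_0 = 2 and N_k = 2 + N_{k-1}^2 + N_{k-1}^2 + N_{k-1}^2 for k ≥ 1 (one summand per function symbol, arity giving the exponent).
N_0 = 2
N_1 = 2 + 2^2 + 2^2 + 2^2 = 14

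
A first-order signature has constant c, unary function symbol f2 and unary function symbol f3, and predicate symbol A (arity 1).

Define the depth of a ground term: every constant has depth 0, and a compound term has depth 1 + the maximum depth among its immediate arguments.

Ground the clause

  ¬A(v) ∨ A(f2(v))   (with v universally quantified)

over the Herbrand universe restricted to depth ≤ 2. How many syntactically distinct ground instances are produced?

7

Ground terms of depth ≤ 2:
  Let N_k = |{terms of depth ≤ k}|. Then N_0 = 1 and N_k = 1 + N_{k-1} + N_{k-1} for k ≥ 1 (one summand per function symbol, arity giving the exponent).
  N_0 = 1
  N_1 = 1 + 1 + 1 = 3
  N_2 = 1 + 3 + 3 = 7
  Explicitly: c, f2(c), f2(f2(c)), f2(f3(c)), f3(c), f3(f2(c)), f3(f3(c)).
So there are 7 ground terms available for substitution.
There is 1 variable to instantiate (v),  occurring in at least one literal, so different choices give different ground instances.
Number of ground instances = 7.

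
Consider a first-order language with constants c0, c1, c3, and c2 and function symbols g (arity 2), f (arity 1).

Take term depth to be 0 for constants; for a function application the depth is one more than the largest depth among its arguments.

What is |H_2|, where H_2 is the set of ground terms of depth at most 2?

604

Let N_k = |{terms of depth ≤ k}|. Then N_0 = 4 and N_k = 4 + N_{k-1}^2 + N_{k-1} for k ≥ 1 (one summand per function symbol, arity giving the exponent).
N_0 = 4
N_1 = 4 + 4^2 + 4 = 24
N_2 = 4 + 24^2 + 24 = 604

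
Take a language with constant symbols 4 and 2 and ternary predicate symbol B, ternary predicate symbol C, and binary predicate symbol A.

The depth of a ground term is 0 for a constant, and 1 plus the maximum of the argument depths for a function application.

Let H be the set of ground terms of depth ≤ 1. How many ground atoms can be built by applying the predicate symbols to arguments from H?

First count ground terms of depth ≤ 1.
With no function symbols every ground term is a constant, so there are exactly 2 ground terms at every depth bound.
N_0 = 2
N_1 = 2
So |H| = 2.
A ground atom is a predicate applied to a tuple of terms from H, so the count is the sum over predicates of |H|^arity:
  B: 2^3 = 8;  C: 2^3 = 8;  A: 2^2 = 4
Total ground atoms: 8 + 8 + 4 = 20.

20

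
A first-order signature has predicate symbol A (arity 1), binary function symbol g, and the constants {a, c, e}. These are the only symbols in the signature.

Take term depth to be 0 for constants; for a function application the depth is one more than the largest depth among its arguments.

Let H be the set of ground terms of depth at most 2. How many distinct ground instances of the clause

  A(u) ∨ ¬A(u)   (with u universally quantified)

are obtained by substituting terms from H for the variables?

147

Ground terms of depth ≤ 2:
  Let N_k = |{terms of depth ≤ k}|. Then N_0 = 3 and N_k = 3 + N_{k-1}^2 for k ≥ 1 (one summand per function symbol, arity giving the exponent).
  N_0 = 3
  N_1 = 3 + 3^2 = 12
  N_2 = 3 + 12^2 = 147
So there are 147 ground terms available for substitution.
The variable u ranges independently over the available ground terms, and distinct assignments produce distinct instances.
Number of ground instances = 147.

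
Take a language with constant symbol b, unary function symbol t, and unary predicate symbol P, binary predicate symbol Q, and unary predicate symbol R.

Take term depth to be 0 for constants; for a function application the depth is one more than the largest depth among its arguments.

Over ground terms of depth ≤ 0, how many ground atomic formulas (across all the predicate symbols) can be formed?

3

First count ground terms of depth ≤ 0.
Let N_k = |{terms of depth ≤ k}|. Then N_0 = 1 and N_k = 1 + N_{k-1} for k ≥ 1 (one summand per function symbol, arity giving the exponent).
N_0 = 1
Explicitly: b.
So |H| = 1.
For each predicate symbol, the number of ground atoms is |H| raised to its arity; summing:
  P: 1;  Q: 1^2 = 1;  R: 1
Total ground atoms: 1 + 1 + 1 = 3.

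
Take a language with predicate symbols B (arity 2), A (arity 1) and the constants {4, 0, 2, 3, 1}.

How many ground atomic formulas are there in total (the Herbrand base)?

With no function symbols, the Herbrand universe is just the 5 constants.
Ground atoms per predicate: B: 5^2 = 25, A: 5.
Herbrand base size = 25 + 5 = 30.

30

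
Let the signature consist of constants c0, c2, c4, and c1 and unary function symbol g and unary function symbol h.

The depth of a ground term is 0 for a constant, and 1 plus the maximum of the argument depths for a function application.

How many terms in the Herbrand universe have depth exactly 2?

16

Let N_k count ground terms of depth at most k. Each non-constant term of depth ≤ k is some function symbol applied to depth-≤(k−1) arguments, giving N_k = 4 + N_{k-1} + N_{k-1}.
N_0 = 4
N_1 = 4 + 4 + 4 = 12
N_2 = 4 + 12 + 12 = 28
Terms of depth exactly 2: N_2 − N_1 = 28 − 12 = 16.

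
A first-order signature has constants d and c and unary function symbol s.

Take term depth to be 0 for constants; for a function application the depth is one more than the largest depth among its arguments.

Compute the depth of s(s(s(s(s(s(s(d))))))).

depth(s(d)) = 1 + depth(d) = 1 + 0 = 1
depth(s(s(d))) = 1 + depth(s(d)) = 1 + 1 = 2
depth(s(s(s(d)))) = 1 + depth(s(s(d))) = 1 + 2 = 3
depth(s(s(s(s(d))))) = 1 + depth(s(s(s(d)))) = 1 + 3 = 4
depth(s(s(s(s(s(d)))))) = 1 + depth(s(s(s(s(d))))) = 1 + 4 = 5
depth(s(s(s(s(s(s(d))))))) = 1 + depth(s(s(s(s(s(d)))))) = 1 + 5 = 6
depth(s(s(s(s(s(s(s(d)))))))) = 1 + depth(s(s(s(s(s(s(d))))))) = 1 + 6 = 7

7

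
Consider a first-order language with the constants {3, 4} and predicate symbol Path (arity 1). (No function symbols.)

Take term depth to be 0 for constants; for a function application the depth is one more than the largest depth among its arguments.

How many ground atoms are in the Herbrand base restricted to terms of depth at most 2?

2

First count ground terms of depth ≤ 2.
With no function symbols every ground term is a constant, so there are exactly 2 ground terms at every depth bound.
N_0 = 2
N_1 = 2
N_2 = 2
So |H| = 2.
For each predicate symbol, the number of ground atoms is |H| raised to its arity; summing:
  Path: 2
Total ground atoms: 2.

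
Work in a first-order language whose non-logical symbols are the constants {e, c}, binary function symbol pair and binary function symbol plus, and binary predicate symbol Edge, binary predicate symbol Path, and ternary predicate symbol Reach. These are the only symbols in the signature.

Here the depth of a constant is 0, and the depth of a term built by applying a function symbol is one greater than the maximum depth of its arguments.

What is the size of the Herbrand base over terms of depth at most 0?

16

First count ground terms of depth ≤ 0.
Let N_k = |{terms of depth ≤ k}|. Then N_0 = 2 and N_k = 2 + N_{k-1}^2 + N_{k-1}^2 for k ≥ 1 (one summand per function symbol, arity giving the exponent).
N_0 = 2
Explicitly: e, c.
So |H| = 2.
For each predicate symbol, the number of ground atoms is |H| raised to its arity; summing:
  Edge: 2^2 = 4;  Path: 2^2 = 4;  Reach: 2^3 = 8
Total ground atoms: 4 + 4 + 8 = 16.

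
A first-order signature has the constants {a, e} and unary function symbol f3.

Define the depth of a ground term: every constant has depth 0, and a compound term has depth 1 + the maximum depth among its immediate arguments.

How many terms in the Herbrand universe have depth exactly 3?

2

Let N_k = |{terms of depth ≤ k}|. Then N_0 = 2 and N_k = 2 + N_{k-1} for k ≥ 1 (one summand per function symbol, arity giving the exponent).
N_0 = 2
N_1 = 2 + 2 = 4
N_2 = 2 + 4 = 6
N_3 = 2 + 6 = 8
Terms of depth exactly 3: N_3 − N_2 = 8 − 6 = 2.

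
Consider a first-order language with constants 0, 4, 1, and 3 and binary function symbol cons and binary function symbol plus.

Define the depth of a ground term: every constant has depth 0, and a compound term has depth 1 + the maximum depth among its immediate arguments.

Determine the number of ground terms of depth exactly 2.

2560

Write N_k for the number of ground terms of depth ≤ k. A term of depth ≤ k is either a constant or a function symbol applied to arguments of depth ≤ k−1, so N_k = 4 + N_{k-1}^2 + N_{k-1}^2.
N_0 = 4
N_1 = 4 + 4^2 + 4^2 = 36
N_2 = 4 + 36^2 + 36^2 = 2596
Terms of depth exactly 2: N_2 − N_1 = 2596 − 36 = 2560.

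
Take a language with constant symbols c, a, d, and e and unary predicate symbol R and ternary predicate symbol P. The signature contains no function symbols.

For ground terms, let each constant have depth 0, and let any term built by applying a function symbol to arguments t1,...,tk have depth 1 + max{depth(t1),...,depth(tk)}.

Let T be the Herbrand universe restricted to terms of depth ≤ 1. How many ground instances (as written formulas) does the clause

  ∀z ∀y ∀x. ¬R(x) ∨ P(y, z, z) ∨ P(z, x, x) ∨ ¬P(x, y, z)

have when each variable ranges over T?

Ground terms of depth ≤ 1:
  With no function symbols every ground term is a constant, so there are exactly 4 ground terms at every depth bound.
  N_0 = 4
  N_1 = 4
  Explicitly: c, a, d, e.
So there are 4 ground terms available for substitution.
The clause has 3 distinct variables (z, y, x), each appearing in the body. In the free term algebra distinct substitutions yield syntactically distinct ground instances.
Number of ground instances = 4^3 = 64.

64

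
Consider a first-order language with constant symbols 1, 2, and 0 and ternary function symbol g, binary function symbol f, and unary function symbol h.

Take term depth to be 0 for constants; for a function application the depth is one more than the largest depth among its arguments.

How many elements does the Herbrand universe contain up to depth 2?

Count level by level. With function symbols g/3, f/2, h/1, the terms of depth ≤ k are the 3 constants together with each function applied to depth-≤(k−1) tuples, so N_k = 3 + N_{k-1}^3 + N_{k-1}^2 + N_{k-1}.
N_0 = 3
N_1 = 3 + 3^3 + 3^2 + 3 = 42
N_2 = 3 + 42^3 + 42^2 + 42 = 75897

75897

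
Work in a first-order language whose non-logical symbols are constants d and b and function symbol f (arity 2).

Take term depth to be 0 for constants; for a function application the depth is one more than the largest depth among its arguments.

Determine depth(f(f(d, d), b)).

depth(f(d, d)) = 1 + max(0, 0) = 1
depth(f(f(d, d), b)) = 1 + max(1, 0) = 2

2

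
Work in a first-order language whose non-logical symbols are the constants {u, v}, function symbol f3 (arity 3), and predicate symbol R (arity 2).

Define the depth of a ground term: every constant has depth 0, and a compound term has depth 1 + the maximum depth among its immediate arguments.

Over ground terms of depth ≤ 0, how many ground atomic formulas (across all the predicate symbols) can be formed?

First count ground terms of depth ≤ 0.
Let N_k = |{terms of depth ≤ k}|. Then N_0 = 2 and N_k = 2 + N_{k-1}^3 for k ≥ 1 (one summand per function symbol, arity giving the exponent).
N_0 = 2
So |H| = 2.
For each predicate symbol, the number of ground atoms is |H| raised to its arity; summing:
  R: 2^2 = 4
Total ground atoms: 4.

4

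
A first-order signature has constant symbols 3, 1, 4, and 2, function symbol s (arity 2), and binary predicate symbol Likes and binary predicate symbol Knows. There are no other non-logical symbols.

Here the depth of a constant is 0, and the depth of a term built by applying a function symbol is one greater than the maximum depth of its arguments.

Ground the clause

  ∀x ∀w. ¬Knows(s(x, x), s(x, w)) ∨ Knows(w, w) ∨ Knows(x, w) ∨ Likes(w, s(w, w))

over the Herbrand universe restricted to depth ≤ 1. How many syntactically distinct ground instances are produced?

400

Ground terms of depth ≤ 1:
  Count level by level. With function symbols s/2, the terms of depth ≤ k are the 4 constants together with each function applied to depth-≤(k−1) tuples, so N_k = 4 + N_{k-1}^2.
  N_0 = 4
  N_1 = 4 + 4^2 = 20
So there are 20 ground terms available for substitution.
Each of x, w ranges independently over the available ground terms, and distinct assignments produce distinct instances.
Number of ground instances = 20^2 = 400.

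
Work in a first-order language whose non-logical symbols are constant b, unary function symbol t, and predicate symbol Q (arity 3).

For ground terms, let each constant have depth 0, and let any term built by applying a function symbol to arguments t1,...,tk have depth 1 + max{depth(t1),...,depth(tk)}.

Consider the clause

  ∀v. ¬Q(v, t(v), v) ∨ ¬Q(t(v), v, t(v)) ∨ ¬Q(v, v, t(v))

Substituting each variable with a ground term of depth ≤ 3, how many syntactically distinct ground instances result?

4

Ground terms of depth ≤ 3:
  Let N_k = |{terms of depth ≤ k}|. Then N_0 = 1 and N_k = 1 + N_{k-1} for k ≥ 1 (one summand per function symbol, arity giving the exponent).
  N_0 = 1
  N_1 = 1 + 1 = 2
  N_2 = 1 + 2 = 3
  N_3 = 1 + 3 = 4
  Explicitly: b, t(b), t(t(b)), t(t(t(b))).
So there are 4 ground terms available for substitution.
The variable v ranges independently over the available ground terms, and distinct assignments produce distinct instances.
Number of ground instances = 4.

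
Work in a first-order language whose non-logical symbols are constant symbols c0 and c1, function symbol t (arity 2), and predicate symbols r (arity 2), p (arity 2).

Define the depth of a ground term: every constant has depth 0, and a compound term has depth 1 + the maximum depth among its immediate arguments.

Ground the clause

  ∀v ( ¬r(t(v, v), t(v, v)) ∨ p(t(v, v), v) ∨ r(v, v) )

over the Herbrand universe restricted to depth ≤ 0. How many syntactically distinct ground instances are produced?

Ground terms of depth ≤ 0:
  Write N_k for the number of ground terms of depth ≤ k. A term of depth ≤ k is either a constant or a function symbol applied to arguments of depth ≤ k−1, so N_k = 2 + N_{k-1}^2.
  N_0 = 2
So there are 2 ground terms available for substitution.
There is 1 variable to instantiate (v),  occurring in at least one literal, so different choices give different ground instances.
Number of ground instances = 2.

2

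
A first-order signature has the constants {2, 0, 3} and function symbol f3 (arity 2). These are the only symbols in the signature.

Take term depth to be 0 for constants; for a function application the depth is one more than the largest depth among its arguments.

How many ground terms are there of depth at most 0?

3

Count level by level. With function symbols f3/2, the terms of depth ≤ k are the 3 constants together with each function applied to depth-≤(k−1) tuples, so N_k = 3 + N_{k-1}^2.
N_0 = 3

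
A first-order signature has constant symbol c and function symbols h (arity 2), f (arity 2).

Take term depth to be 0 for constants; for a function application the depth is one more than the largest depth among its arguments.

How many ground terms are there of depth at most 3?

If N_k denotes the number of depth-≤k ground terms, the 1 constant gives N_0 = 1, and each function symbol of arity r contributes N_{k-1}^r new terms at level k: N_k = 1 + N_{k-1}^2 + N_{k-1}^2.
N_0 = 1
N_1 = 1 + 1^2 + 1^2 = 3
N_2 = 1 + 3^2 + 3^2 = 19
N_3 = 1 + 19^2 + 19^2 = 723

723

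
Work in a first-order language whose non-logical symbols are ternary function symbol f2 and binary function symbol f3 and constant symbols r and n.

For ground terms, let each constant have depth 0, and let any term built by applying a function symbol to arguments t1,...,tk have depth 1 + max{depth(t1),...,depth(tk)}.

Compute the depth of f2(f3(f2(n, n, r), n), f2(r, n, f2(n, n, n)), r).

3

depth(f2(n, n, r)) = 1 + max(0, 0, 0) = 1
depth(f3(f2(n, n, r), n)) = 1 + max(1, 0) = 2
depth(f2(n, n, n)) = 1 + max(0, 0, 0) = 1
depth(f2(r, n, f2(n, n, n))) = 1 + max(0, 0, 1) = 2
depth(f2(f3(f2(n, n, r), n), f2(r, n, f2(n, n, n)), r)) = 1 + max(2, 2, 0) = 3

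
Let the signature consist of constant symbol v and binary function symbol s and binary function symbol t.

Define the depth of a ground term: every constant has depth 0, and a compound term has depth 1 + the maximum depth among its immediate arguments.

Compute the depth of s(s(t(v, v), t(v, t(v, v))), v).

depth(t(v, v)) = 1 + max(0, 0) = 1
depth(t(v, t(v, v))) = 1 + max(0, 1) = 2
depth(s(t(v, v), t(v, t(v, v)))) = 1 + max(1, 2) = 3
depth(s(s(t(v, v), t(v, t(v, v))), v)) = 1 + max(3, 0) = 4

4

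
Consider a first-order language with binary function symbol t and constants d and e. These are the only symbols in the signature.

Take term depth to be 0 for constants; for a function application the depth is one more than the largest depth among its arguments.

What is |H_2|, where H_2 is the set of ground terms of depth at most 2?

Count level by level. With function symbols t/2, the terms of depth ≤ k are the 2 constants together with each function applied to depth-≤(k−1) tuples, so N_k = 2 + N_{k-1}^2.
N_0 = 2
N_1 = 2 + 2^2 = 6
N_2 = 2 + 6^2 = 38

38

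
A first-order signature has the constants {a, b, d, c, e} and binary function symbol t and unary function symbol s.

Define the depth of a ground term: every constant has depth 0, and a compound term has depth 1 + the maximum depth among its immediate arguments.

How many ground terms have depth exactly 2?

Let N_k count ground terms of depth at most k. Each non-constant term of depth ≤ k is some function symbol applied to depth-≤(k−1) arguments, giving N_k = 5 + N_{k-1}^2 + N_{k-1}.
N_0 = 5
N_1 = 5 + 5^2 + 5 = 35
N_2 = 5 + 35^2 + 35 = 1265
Terms of depth exactly 2: N_2 − N_1 = 1265 − 35 = 1230.

1230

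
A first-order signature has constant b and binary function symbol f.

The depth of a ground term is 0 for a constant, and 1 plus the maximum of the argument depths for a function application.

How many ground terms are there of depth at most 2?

Let N_k = |{terms of depth ≤ k}|. Then N_0 = 1 and N_k = 1 + N_{k-1}^2 for k ≥ 1 (one summand per function symbol, arity giving the exponent).
N_0 = 1
N_1 = 1 + 1^2 = 2
N_2 = 1 + 2^2 = 5
Explicitly: b, f(b, b), f(b, f(b, b)), f(f(b, b), b), f(f(b, b), f(b, b)).

5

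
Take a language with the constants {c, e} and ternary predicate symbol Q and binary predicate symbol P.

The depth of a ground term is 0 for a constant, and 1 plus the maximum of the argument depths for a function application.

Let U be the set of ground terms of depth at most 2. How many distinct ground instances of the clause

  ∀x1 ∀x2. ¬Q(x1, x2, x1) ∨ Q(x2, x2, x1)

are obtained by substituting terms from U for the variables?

Ground terms of depth ≤ 2:
  With no function symbols every ground term is a constant, so there are exactly 2 ground terms at every depth bound.
  N_0 = 2
  N_1 = 2
  N_2 = 2
  Explicitly: c, e.
So there are 2 ground terms available for substitution.
There are 2 variables to instantiate (x1, x2), each occurring in at least one literal, so different choices give different ground instances.
Number of ground instances = 2^2 = 4.

4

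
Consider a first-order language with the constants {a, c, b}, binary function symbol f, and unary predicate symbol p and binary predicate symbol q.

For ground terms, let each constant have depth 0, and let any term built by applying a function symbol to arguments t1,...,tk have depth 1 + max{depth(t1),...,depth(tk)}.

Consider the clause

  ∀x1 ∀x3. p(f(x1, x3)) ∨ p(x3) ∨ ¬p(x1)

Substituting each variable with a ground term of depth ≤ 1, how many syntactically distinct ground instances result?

144

Ground terms of depth ≤ 1:
  Count level by level. With function symbols f/2, the terms of depth ≤ k are the 3 constants together with each function applied to depth-≤(k−1) tuples, so N_k = 3 + N_{k-1}^2.
  N_0 = 3
  N_1 = 3 + 3^2 = 12
So there are 12 ground terms available for substitution.
There are 2 variables to instantiate (x1, x3), each occurring in at least one literal, so different choices give different ground instances.
Number of ground instances = 12^2 = 144.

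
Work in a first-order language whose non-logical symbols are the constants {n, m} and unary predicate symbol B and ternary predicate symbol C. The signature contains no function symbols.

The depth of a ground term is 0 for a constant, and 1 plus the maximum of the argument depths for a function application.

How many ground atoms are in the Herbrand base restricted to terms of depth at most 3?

First count ground terms of depth ≤ 3.
With no function symbols every ground term is a constant, so there are exactly 2 ground terms at every depth bound.
N_0 = 2
N_1 = 2
N_2 = 2
N_3 = 2
Explicitly: n, m.
So |H| = 2.
Ground atoms are formed by filling each argument slot of a predicate with a term from H, so an r-ary predicate gives |H|^r atoms:
  B: 2;  C: 2^3 = 8
Total ground atoms: 2 + 8 = 10.

10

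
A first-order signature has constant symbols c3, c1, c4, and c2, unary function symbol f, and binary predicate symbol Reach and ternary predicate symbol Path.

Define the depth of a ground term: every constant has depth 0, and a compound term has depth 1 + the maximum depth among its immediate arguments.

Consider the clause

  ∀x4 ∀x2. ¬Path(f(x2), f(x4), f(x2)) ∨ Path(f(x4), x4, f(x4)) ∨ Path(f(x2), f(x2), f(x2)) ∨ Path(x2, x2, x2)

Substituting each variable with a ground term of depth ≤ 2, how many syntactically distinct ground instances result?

144

Ground terms of depth ≤ 2:
  Let N_k count ground terms of depth at most k. Each non-constant term of depth ≤ k is some function symbol applied to depth-≤(k−1) arguments, giving N_k = 4 + N_{k-1}.
  N_0 = 4
  N_1 = 4 + 4 = 8
  N_2 = 4 + 8 = 12
  Explicitly: c3, c1, c4, c2, f(c3), f(c1), f(c4), f(c2), f(f(c3)), f(f(c1)), f(f(c4)), f(f(c2)).
So there are 12 ground terms available for substitution.
The clause has 2 distinct variables (x4, x2), each appearing in the body. In the free term algebra distinct substitutions yield syntactically distinct ground instances.
Number of ground instances = 12^2 = 144.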